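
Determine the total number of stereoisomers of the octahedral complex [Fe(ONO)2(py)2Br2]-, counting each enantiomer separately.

In an octahedral complex each vertex has one trans partner and four cis neighbours.
There are 5 geometric isomers: ONO trans, py trans, Br trans; ONO cis, py cis, Br trans; ONO cis, py trans, Br cis; ONO cis, py cis, Br cis (chiral); ONO trans, py cis, Br cis.
One of these lacks any improper symmetry element and so occurs as an enantiomeric pair, giving 5 + 1 = 6 stereoisomers in total.

6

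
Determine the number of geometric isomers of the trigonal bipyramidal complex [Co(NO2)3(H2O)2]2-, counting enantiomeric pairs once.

A trigonal bipyramid has two axial and three equatorial sites, which are chemically inequivalent.
Working through the distinct placements yields 3 geometric isomers: H2O both axial; H2O one axial, one equatorial; H2O both equatorial.

3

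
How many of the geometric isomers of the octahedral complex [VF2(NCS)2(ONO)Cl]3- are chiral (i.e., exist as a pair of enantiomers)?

2

In an octahedral complex each vertex has one trans partner and four cis neighbours.
The distinct arrangements are (6 in all): F cis, NCS cis (3 arrangements, 2 chiral); F cis, NCS trans; F trans, NCS cis; F trans, NCS trans.
Of these, 2 lack any improper symmetry element and so occur as enantiomeric pairs, giving 6 + 2 = 8 stereoisomers in total.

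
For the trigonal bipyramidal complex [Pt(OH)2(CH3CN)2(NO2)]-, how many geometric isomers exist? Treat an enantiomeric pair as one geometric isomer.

Placing the ligands in turn and identifying arrangements related by rotation or reflection leaves 5 distinct geometric isomers.

5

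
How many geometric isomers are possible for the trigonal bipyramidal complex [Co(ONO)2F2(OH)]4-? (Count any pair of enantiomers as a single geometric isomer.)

5

Systematic enumeration (placing each ligand type in turn and discarding arrangements equivalent by rotation or reflection) gives 5 geometric isomers.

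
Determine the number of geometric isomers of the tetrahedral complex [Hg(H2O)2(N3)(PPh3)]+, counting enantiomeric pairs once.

1

All four vertices of a tetrahedron are equivalent and mutually adjacent, so cis/trans isomerism cannot arise.
Only one geometric arrangement is possible.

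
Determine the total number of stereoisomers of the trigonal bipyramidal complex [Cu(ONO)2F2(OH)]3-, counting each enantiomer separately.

6

In a trigonal bipyramid the two axial positions differ from the three equatorial ones.
Placing the ligands in turn and identifying arrangements related by rotation or reflection leaves 5 distinct geometric isomers.
One of these lacks any improper symmetry element and so occurs as an enantiomeric pair, giving 5 + 1 = 6 stereoisomers in total.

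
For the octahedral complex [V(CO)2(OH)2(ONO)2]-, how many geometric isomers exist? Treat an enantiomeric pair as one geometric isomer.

An octahedron has six vertices in three trans pairs; every non-trans pair is cis.
Working through the distinct placements yields 5 geometric isomers: CO trans, OH trans, ONO trans; CO trans, OH cis, ONO cis; CO cis, OH cis, ONO trans; CO cis, OH cis, ONO cis (chiral); CO cis, OH trans, ONO cis.

5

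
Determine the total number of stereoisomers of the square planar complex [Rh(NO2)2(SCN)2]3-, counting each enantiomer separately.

2

Systematic placement gives 2 geometric isomers: NO2 cis; NO2 trans.
Each arrangement has an internal mirror plane or centre of symmetry, so none is chiral.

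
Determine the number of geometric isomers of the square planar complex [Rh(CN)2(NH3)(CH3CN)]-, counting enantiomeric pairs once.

The distinct arrangements are (2 in all): CN cis; CN trans.

2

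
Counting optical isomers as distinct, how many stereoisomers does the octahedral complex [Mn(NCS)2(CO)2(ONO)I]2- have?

8

In an octahedral complex each vertex has one trans partner and four cis neighbours.
There are 6 geometric isomers: NCS cis, CO trans; NCS trans, CO trans; NCS cis, CO cis (3 arrangements, 2 chiral); NCS trans, CO cis.
Of these, 2 lack any improper symmetry element and so occur as enantiomeric pairs, giving 6 + 2 = 8 stereoisomers in total.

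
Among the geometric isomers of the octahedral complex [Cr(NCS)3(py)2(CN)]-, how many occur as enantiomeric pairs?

0

The six octahedral sites form three mutually perpendicular trans pairs.
The distinct arrangements are (3 in all): NCS mer, py trans; NCS fac, py cis; NCS mer, py cis.
Each arrangement has an internal mirror plane or centre of symmetry, so none is chiral.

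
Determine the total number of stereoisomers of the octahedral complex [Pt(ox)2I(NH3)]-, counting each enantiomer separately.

Each ox is bidentate and must span two cis positions.
Working through the distinct placements yields 2 geometric isomers: I and NH3 mutually trans; I and NH3 mutually cis (chiral).
One of these lacks any improper symmetry element and so occurs as an enantiomeric pair, giving 2 + 1 = 3 stereoisomers in total.

3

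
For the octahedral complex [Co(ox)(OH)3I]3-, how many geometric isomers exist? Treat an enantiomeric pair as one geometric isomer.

The six octahedral sites form three mutually perpendicular trans pairs.
Each ox is bidentate and must span two cis positions.
The distinct arrangements are (2 in all): OH fac; OH mer.

2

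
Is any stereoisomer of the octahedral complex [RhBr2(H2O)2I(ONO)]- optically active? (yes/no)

yes

Working through the distinct placements yields 6 geometric isomers: Br trans, H2O trans; Br trans, H2O cis; Br cis, H2O cis (3 arrangements, 2 chiral); Br cis, H2O trans.
Of these, 2 lack any improper symmetry element and so occur as enantiomeric pairs, giving 6 + 2 = 8 stereoisomers in total.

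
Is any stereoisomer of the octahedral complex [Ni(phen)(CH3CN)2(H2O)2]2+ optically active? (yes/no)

Each phen is bidentate and must span two cis positions.
Systematic placement gives 3 geometric isomers: CH3CN trans, H2O cis; CH3CN cis, H2O cis (chiral); CH3CN cis, H2O trans.
One of these lacks any improper symmetry element and so occurs as an enantiomeric pair, giving 3 + 1 = 4 stereoisomers in total.

yes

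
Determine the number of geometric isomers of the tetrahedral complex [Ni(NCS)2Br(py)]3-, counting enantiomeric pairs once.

In a tetrahedral complex all four positions are equivalent and every pair of ligands is adjacent — there is no cis/trans distinction.
Only one geometric arrangement is possible.

1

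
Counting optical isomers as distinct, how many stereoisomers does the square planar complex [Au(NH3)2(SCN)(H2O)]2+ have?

In a square planar complex each vertex has one trans partner and two cis neighbours.
The distinct arrangements are (2 in all): NH3 cis; NH3 trans.
Each arrangement has an internal mirror plane or centre of symmetry, so none is chiral.

2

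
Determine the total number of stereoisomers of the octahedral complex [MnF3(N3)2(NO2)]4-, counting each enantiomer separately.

3

There are 3 geometric isomers: F mer, N3 cis; F mer, N3 trans; F fac, N3 cis.
Each arrangement has an internal mirror plane or centre of symmetry, so none is chiral.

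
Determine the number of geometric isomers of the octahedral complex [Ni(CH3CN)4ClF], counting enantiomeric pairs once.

2

In an octahedral complex each vertex has one trans partner and four cis neighbours.
Systematic placement gives 2 geometric isomers: Cl and F mutually trans; Cl and F mutually cis.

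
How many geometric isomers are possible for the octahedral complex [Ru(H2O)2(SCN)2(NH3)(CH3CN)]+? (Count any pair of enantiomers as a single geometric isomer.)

The six octahedral sites form three mutually perpendicular trans pairs.
The distinct arrangements are (6 in all): H2O cis, SCN trans; H2O cis, SCN cis (3 arrangements, 2 chiral); H2O trans, SCN trans; H2O trans, SCN cis.

6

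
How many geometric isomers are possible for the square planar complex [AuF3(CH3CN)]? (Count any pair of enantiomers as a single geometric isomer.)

A square has two trans pairs of vertices; adjacent vertices are cis.
Only one geometric arrangement is possible.

1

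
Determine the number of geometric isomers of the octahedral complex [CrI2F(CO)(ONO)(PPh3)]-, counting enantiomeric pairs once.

The six octahedral sites form three mutually perpendicular trans pairs.
Placing the ligands in turn and identifying arrangements related by rotation or reflection leaves 9 distinct geometric isomers.

9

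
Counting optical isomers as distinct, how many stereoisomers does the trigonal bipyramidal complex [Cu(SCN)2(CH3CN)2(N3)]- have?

6

A trigonal bipyramid has two axial and three equatorial sites, which are chemically inequivalent.
Systematic enumeration (placing each ligand type in turn and discarding arrangements equivalent by rotation or reflection) gives 5 geometric isomers.
One of these lacks any improper symmetry element and so occurs as an enantiomeric pair, giving 5 + 1 = 6 stereoisomers in total.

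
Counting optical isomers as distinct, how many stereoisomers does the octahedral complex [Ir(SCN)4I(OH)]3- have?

2

An octahedron has six vertices in three trans pairs; every non-trans pair is cis.
There are 2 geometric isomers: I and OH mutually trans; I and OH mutually cis.
Each arrangement has an internal mirror plane or centre of symmetry, so none is chiral.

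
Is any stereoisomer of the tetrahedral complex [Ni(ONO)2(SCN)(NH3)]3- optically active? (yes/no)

no

Only one geometric arrangement is possible.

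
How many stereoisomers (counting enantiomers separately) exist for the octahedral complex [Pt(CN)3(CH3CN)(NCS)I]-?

5

In an octahedral complex each vertex has one trans partner and four cis neighbours.
There are 4 geometric isomers: CN mer (3 arrangements); CN fac (chiral).
One of these lacks any improper symmetry element and so occurs as an enantiomeric pair, giving 4 + 1 = 5 stereoisomers in total.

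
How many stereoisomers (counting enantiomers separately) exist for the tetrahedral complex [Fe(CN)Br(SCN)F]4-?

2

In a tetrahedral complex all four positions are equivalent and every pair of ligands is adjacent — there is no cis/trans distinction.
Only one geometric arrangement is possible; it has no improper symmetry element, so it exists as a pair of enantiomers (2 stereoisomers).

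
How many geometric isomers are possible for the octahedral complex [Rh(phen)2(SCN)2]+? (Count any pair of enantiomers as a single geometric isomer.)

2

In an octahedral complex each vertex has one trans partner and four cis neighbours.
Each phen is bidentate and must span two cis positions.
There are 2 geometric isomers: SCN trans; SCN cis (chiral).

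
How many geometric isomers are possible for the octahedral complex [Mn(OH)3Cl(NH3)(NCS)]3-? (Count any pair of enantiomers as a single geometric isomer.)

4

The six octahedral sites form three mutually perpendicular trans pairs.
There are 4 geometric isomers: OH mer (3 arrangements); OH fac (chiral).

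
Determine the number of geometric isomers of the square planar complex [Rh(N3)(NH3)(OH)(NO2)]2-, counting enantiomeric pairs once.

3

In a square planar complex each vertex has one trans partner and two cis neighbours.
There are 3 geometric isomers: (N3/NO2 trans, NH3/OH trans); (N3/OH trans, NH3/NO2 trans); (N3/NH3 trans, NO2/OH trans).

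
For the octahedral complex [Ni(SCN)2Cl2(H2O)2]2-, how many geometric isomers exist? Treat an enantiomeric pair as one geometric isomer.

In an octahedral complex each vertex has one trans partner and four cis neighbours.
Working through the distinct placements yields 5 geometric isomers: SCN trans, Cl trans, H2O trans; SCN cis, Cl trans, H2O cis; SCN trans, Cl cis, H2O cis; SCN cis, Cl cis, H2O cis (chiral); SCN cis, Cl cis, H2O trans.

5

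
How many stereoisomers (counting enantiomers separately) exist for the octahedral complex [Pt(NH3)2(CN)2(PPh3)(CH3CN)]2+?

8

An octahedron has six vertices in three trans pairs; every non-trans pair is cis.
Systematic placement gives 6 geometric isomers: NH3 cis, CN cis (3 arrangements, 2 chiral); NH3 trans, CN cis; NH3 cis, CN trans; NH3 trans, CN trans.
Of these, 2 lack any improper symmetry element and so occur as enantiomeric pairs, giving 6 + 2 = 8 stereoisomers in total.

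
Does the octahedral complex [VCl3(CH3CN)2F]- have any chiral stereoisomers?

no

Systematic placement gives 3 geometric isomers: Cl mer, CH3CN trans; Cl fac, CH3CN cis; Cl mer, CH3CN cis.
Each arrangement has an internal mirror plane or centre of symmetry, so none is chiral.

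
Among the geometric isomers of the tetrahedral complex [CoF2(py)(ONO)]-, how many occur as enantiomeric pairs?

All four vertices of a tetrahedron are equivalent and mutually adjacent, so cis/trans isomerism cannot arise.
Only one geometric arrangement is possible.

0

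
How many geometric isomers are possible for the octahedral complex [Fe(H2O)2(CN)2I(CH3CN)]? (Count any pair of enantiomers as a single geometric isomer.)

6

The distinct arrangements are (6 in all): H2O cis, CN cis (3 arrangements, 2 chiral); H2O trans, CN cis; H2O cis, CN trans; H2O trans, CN trans.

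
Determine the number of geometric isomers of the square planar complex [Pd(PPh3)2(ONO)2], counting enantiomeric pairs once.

In a square planar complex each vertex has one trans partner and two cis neighbours.
There are 2 geometric isomers: PPh3 cis; PPh3 trans.

2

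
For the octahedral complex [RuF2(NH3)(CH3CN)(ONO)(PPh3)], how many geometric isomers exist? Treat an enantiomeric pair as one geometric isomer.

An octahedron has six vertices in three trans pairs; every non-trans pair is cis.
Systematic enumeration (placing each ligand type in turn and discarding arrangements equivalent by rotation or reflection) gives 9 geometric isomers.

9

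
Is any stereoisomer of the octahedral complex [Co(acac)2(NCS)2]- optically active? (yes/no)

yes

An octahedron has six vertices in three trans pairs; every non-trans pair is cis.
Each acac is bidentate and must span two cis positions.
Systematic placement gives 2 geometric isomers: NCS trans; NCS cis (chiral).
One of these lacks any improper symmetry element and so occurs as an enantiomeric pair, giving 2 + 1 = 3 stereoisomers in total.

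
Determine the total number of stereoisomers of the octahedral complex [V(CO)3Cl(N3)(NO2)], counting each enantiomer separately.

The six octahedral sites form three mutually perpendicular trans pairs.
Systematic placement gives 4 geometric isomers: CO mer (3 arrangements); CO fac (chiral).
One of these lacks any improper symmetry element and so occurs as an enantiomeric pair, giving 4 + 1 = 5 stereoisomers in total.

5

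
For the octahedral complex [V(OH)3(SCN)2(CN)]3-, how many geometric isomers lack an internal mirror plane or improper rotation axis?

An octahedron has six vertices in three trans pairs; every non-trans pair is cis.
There are 3 geometric isomers: OH mer, SCN trans; OH fac, SCN cis; OH mer, SCN cis.
Each arrangement has an internal mirror plane or centre of symmetry, so none is chiral.

0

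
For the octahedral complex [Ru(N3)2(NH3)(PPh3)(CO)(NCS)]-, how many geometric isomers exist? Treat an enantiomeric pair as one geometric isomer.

9

In an octahedral complex each vertex has one trans partner and four cis neighbours.
Exhaustive case analysis gives 9 geometric isomers.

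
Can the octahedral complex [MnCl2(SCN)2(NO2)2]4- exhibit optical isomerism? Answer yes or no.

An octahedron has six vertices in three trans pairs; every non-trans pair is cis.
The distinct arrangements are (5 in all): Cl trans, SCN trans, NO2 trans; Cl trans, SCN cis, NO2 cis; Cl cis, SCN trans, NO2 cis; Cl cis, SCN cis, NO2 cis (chiral); Cl cis, SCN cis, NO2 trans.
One of these lacks any improper symmetry element and so occurs as an enantiomeric pair, giving 5 + 1 = 6 stereoisomers in total.

yes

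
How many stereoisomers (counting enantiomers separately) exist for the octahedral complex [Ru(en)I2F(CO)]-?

The six octahedral sites form three mutually perpendicular trans pairs.
Each en is bidentate and must span two cis positions.
Systematic placement gives 4 geometric isomers: I cis (3 arrangements, 2 chiral); I trans.
Of these, 2 lack any improper symmetry element and so occur as enantiomeric pairs, giving 4 + 2 = 6 stereoisomers in total.

6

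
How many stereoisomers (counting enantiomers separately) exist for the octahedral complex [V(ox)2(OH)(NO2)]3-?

In an octahedral complex each vertex has one trans partner and four cis neighbours.
Each ox is bidentate and must span two cis positions.
Systematic placement gives 2 geometric isomers: OH and NO2 mutually trans; OH and NO2 mutually cis (chiral).
One of these lacks any improper symmetry element and so occurs as an enantiomeric pair, giving 2 + 1 = 3 stereoisomers in total.

3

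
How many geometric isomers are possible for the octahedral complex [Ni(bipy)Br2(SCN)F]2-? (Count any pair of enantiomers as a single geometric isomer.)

Each bipy is bidentate and must span two cis positions.
Systematic placement gives 4 geometric isomers: Br trans; Br cis (3 arrangements, 2 chiral).

4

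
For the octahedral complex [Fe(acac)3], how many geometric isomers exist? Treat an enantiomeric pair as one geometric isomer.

1

An octahedron has six vertices in three trans pairs; every non-trans pair is cis.
Each acac is bidentate and must span two cis positions.
Only one geometric arrangement is possible; it has no improper symmetry element, so it exists as a pair of enantiomers (2 stereoisomers).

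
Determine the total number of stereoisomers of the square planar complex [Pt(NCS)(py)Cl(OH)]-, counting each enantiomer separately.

In a square planar complex each vertex has one trans partner and two cis neighbours.
Working through the distinct placements yields 3 geometric isomers: (Cl/OH trans, NCS/py trans); (Cl/py trans, NCS/OH trans); (Cl/NCS trans, OH/py trans).
Each arrangement has an internal mirror plane or centre of symmetry, so none is chiral.

3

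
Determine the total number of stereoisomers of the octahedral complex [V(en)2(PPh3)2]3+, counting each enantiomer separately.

3

In an octahedral complex each vertex has one trans partner and four cis neighbours.
Each en is bidentate and must span two cis positions.
The distinct arrangements are (2 in all): PPh3 trans; PPh3 cis (chiral).
One of these lacks any improper symmetry element and so occurs as an enantiomeric pair, giving 2 + 1 = 3 stereoisomers in total.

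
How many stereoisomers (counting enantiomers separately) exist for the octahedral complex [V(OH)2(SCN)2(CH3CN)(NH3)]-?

An octahedron has six vertices in three trans pairs; every non-trans pair is cis.
Working through the distinct placements yields 6 geometric isomers: OH trans, SCN trans; OH cis, SCN cis (3 arrangements, 2 chiral); OH cis, SCN trans; OH trans, SCN cis.
Of these, 2 lack any improper symmetry element and so occur as enantiomeric pairs, giving 6 + 2 = 8 stereoisomers in total.

8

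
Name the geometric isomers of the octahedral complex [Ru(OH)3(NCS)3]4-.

The six octahedral sites form three mutually perpendicular trans pairs.
Systematic placement gives 2 geometric isomers: OH mer; OH fac.

fac and mer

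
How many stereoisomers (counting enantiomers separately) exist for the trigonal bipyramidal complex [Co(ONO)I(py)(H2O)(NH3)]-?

20

A trigonal bipyramid has two axial and three equatorial sites, which are chemically inequivalent.
Placing the ligands in turn and identifying arrangements related by rotation or reflection leaves 10 distinct geometric isomers.
Of these, 10 lack any improper symmetry element and so occur as enantiomeric pairs, giving 10 + 10 = 20 stereoisomers in total.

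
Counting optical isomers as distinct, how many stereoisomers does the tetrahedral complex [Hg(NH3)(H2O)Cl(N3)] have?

2

In a tetrahedral complex all four positions are equivalent and every pair of ligands is adjacent — there is no cis/trans distinction.
Only one geometric arrangement is possible; it has no improper symmetry element, so it exists as a pair of enantiomers (2 stereoisomers).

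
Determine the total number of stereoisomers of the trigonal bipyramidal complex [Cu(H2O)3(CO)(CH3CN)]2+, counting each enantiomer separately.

In a trigonal bipyramid the two axial positions differ from the three equatorial ones.
There are 4 geometric isomers: CO axial, CH3CN axial; CO equatorial, CH3CN axial; CO axial, CH3CN equatorial; CO equatorial, CH3CN equatorial.
Each arrangement has an internal mirror plane or centre of symmetry, so none is chiral.

4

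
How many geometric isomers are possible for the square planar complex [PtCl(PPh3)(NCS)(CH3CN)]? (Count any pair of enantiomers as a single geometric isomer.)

3

In a square planar complex each vertex has one trans partner and two cis neighbours.
There are 3 geometric isomers: (CH3CN/NCS trans, Cl/PPh3 trans); (CH3CN/PPh3 trans, Cl/NCS trans); (CH3CN/Cl trans, NCS/PPh3 trans).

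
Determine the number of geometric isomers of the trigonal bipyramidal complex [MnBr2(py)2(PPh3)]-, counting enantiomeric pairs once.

Exhaustive case analysis gives 5 geometric isomers.

5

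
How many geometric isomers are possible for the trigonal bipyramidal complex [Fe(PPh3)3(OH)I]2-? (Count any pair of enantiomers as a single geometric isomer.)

4

In a trigonal bipyramid the two axial positions differ from the three equatorial ones.
Working through the distinct placements yields 4 geometric isomers: OH axial, I axial; OH equatorial, I axial; OH axial, I equatorial; OH equatorial, I equatorial.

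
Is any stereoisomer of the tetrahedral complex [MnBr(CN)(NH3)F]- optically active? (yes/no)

yes

In a tetrahedral complex all four positions are equivalent and every pair of ligands is adjacent — there is no cis/trans distinction.
Only one geometric arrangement is possible; it has no improper symmetry element, so it exists as a pair of enantiomers (2 stereoisomers).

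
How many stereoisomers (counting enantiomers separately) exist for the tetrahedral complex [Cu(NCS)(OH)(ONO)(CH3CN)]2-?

2

In a tetrahedral complex all four positions are equivalent and every pair of ligands is adjacent — there is no cis/trans distinction.
Only one geometric arrangement is possible; it has no improper symmetry element, so it exists as a pair of enantiomers (2 stereoisomers).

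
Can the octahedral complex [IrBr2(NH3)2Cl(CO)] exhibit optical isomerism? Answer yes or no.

yes

The distinct arrangements are (6 in all): Br trans, NH3 trans; Br trans, NH3 cis; Br cis, NH3 trans; Br cis, NH3 cis (3 arrangements, 2 chiral).
Of these, 2 lack any improper symmetry element and so occur as enantiomeric pairs, giving 6 + 2 = 8 stereoisomers in total.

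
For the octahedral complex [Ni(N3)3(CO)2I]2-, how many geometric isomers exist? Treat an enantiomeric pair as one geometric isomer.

3

Systematic placement gives 3 geometric isomers: N3 mer, CO trans; N3 mer, CO cis; N3 fac, CO cis.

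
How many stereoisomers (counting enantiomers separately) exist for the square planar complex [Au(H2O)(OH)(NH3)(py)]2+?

3

A square has two trans pairs of vertices; adjacent vertices are cis.
Systematic placement gives 3 geometric isomers: (H2O/OH trans, NH3/py trans); (H2O/py trans, NH3/OH trans); (H2O/NH3 trans, OH/py trans).
Each arrangement has an internal mirror plane or centre of symmetry, so none is chiral.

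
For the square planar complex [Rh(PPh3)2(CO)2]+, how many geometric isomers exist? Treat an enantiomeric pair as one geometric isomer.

A square has two trans pairs of vertices; adjacent vertices are cis.
Working through the distinct placements yields 2 geometric isomers: PPh3 cis; PPh3 trans.

2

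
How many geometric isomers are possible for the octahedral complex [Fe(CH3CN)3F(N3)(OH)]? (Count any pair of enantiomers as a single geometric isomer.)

In an octahedral complex each vertex has one trans partner and four cis neighbours.
The distinct arrangements are (4 in all): CH3CN mer (3 arrangements); CH3CN fac (chiral).

4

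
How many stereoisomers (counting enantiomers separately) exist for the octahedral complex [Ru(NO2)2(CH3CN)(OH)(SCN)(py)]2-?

15

An octahedron has six vertices in three trans pairs; every non-trans pair is cis.
Placing the ligands in turn and identifying arrangements related by rotation or reflection leaves 9 distinct geometric isomers.
Of these, 6 lack any improper symmetry element and so occur as enantiomeric pairs, giving 9 + 6 = 15 stereoisomers in total.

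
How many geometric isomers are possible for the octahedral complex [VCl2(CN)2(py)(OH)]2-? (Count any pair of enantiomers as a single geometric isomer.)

6

An octahedron has six vertices in three trans pairs; every non-trans pair is cis.
Working through the distinct placements yields 6 geometric isomers: Cl trans, CN trans; Cl cis, CN trans; Cl cis, CN cis (3 arrangements, 2 chiral); Cl trans, CN cis.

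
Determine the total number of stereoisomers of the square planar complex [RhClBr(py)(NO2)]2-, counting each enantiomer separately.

3

A square has two trans pairs of vertices; adjacent vertices are cis.
The distinct arrangements are (3 in all): (Br/NO2 trans, Cl/py trans); (Br/py trans, Cl/NO2 trans); (Br/Cl trans, NO2/py trans).
Each arrangement has an internal mirror plane or centre of symmetry, so none is chiral.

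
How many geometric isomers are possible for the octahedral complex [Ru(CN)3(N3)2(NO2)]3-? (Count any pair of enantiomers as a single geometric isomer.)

In an octahedral complex each vertex has one trans partner and four cis neighbours.
Systematic placement gives 3 geometric isomers: CN mer, N3 cis; CN mer, N3 trans; CN fac, N3 cis.

3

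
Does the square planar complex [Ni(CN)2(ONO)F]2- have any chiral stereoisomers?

no

The distinct arrangements are (2 in all): CN cis; CN trans.
Each arrangement has an internal mirror plane or centre of symmetry, so none is chiral.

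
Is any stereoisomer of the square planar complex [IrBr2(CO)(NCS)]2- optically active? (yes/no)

no

A square has two trans pairs of vertices; adjacent vertices are cis.
Working through the distinct placements yields 2 geometric isomers: Br cis; Br trans.
Each arrangement has an internal mirror plane or centre of symmetry, so none is chiral.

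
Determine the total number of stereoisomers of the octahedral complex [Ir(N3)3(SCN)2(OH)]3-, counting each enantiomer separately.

3

An octahedron has six vertices in three trans pairs; every non-trans pair is cis.
Systematic placement gives 3 geometric isomers: N3 mer, SCN trans; N3 mer, SCN cis; N3 fac, SCN cis.
Each arrangement has an internal mirror plane or centre of symmetry, so none is chiral.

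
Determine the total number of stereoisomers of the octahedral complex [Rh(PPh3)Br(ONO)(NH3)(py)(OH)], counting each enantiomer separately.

30

In an octahedral complex each vertex has one trans partner and four cis neighbours.
Placing the ligands in turn and identifying arrangements related by rotation or reflection leaves 15 distinct geometric isomers.
Of these, 15 lack any improper symmetry element and so occur as enantiomeric pairs, giving 15 + 15 = 30 stereoisomers in total.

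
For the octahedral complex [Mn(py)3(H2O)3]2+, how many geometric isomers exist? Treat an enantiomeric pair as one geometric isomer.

There are 2 geometric isomers: py mer; py fac.

2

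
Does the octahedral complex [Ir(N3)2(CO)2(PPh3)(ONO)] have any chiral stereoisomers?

The distinct arrangements are (6 in all): N3 trans, CO trans; N3 cis, CO trans; N3 cis, CO cis (3 arrangements, 2 chiral); N3 trans, CO cis.
Of these, 2 lack any improper symmetry element and so occur as enantiomeric pairs, giving 6 + 2 = 8 stereoisomers in total.

yes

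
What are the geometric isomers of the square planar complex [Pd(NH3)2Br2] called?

A square has two trans pairs of vertices; adjacent vertices are cis.
Working through the distinct placements yields 2 geometric isomers: NH3 cis; NH3 trans.

cis and trans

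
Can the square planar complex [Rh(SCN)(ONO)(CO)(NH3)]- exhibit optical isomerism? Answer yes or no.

A square has two trans pairs of vertices; adjacent vertices are cis.
Working through the distinct placements yields 3 geometric isomers: (CO/ONO trans, NH3/SCN trans); (CO/SCN trans, NH3/ONO trans); (CO/NH3 trans, ONO/SCN trans).
Each arrangement has an internal mirror plane or centre of symmetry, so none is chiral.

no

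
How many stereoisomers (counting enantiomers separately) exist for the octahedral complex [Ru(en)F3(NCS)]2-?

An octahedron has six vertices in three trans pairs; every non-trans pair is cis.
Each en is bidentate and must span two cis positions.
There are 2 geometric isomers: F mer; F fac.
Each arrangement has an internal mirror plane or centre of symmetry, so none is chiral.

2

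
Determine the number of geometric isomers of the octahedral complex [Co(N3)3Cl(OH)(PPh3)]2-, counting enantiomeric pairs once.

An octahedron has six vertices in three trans pairs; every non-trans pair is cis.
Working through the distinct placements yields 4 geometric isomers: N3 mer (3 arrangements); N3 fac (chiral).

4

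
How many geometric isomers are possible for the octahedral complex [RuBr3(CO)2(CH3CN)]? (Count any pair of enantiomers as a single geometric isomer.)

An octahedron has six vertices in three trans pairs; every non-trans pair is cis.
Working through the distinct placements yields 3 geometric isomers: Br mer, CO trans; Br mer, CO cis; Br fac, CO cis.

3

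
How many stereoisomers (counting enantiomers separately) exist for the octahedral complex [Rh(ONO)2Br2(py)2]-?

Working through the distinct placements yields 5 geometric isomers: ONO trans, Br trans, py trans; ONO cis, Br trans, py cis; ONO cis, Br cis, py trans; ONO cis, Br cis, py cis (chiral); ONO trans, Br cis, py cis.
One of these lacks any improper symmetry element and so occurs as an enantiomeric pair, giving 5 + 1 = 6 stereoisomers in total.

6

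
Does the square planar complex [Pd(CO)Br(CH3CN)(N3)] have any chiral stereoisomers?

no

A square has two trans pairs of vertices; adjacent vertices are cis.
Working through the distinct placements yields 3 geometric isomers: (Br/CO trans, CH3CN/N3 trans); (Br/N3 trans, CH3CN/CO trans); (Br/CH3CN trans, CO/N3 trans).
Each arrangement has an internal mirror plane or centre of symmetry, so none is chiral.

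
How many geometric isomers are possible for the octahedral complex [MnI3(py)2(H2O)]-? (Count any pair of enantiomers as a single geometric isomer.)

Working through the distinct placements yields 3 geometric isomers: I mer, py trans; I fac, py cis; I mer, py cis.

3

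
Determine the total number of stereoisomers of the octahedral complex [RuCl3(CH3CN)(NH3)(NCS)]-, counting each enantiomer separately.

5

In an octahedral complex each vertex has one trans partner and four cis neighbours.
There are 4 geometric isomers: Cl mer (3 arrangements); Cl fac (chiral).
One of these lacks any improper symmetry element and so occurs as an enantiomeric pair, giving 4 + 1 = 5 stereoisomers in total.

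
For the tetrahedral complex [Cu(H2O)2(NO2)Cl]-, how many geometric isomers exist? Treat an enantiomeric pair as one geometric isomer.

All four vertices of a tetrahedron are equivalent and mutually adjacent, so cis/trans isomerism cannot arise.
Only one geometric arrangement is possible.

1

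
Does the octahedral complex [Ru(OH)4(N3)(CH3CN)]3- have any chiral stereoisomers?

In an octahedral complex each vertex has one trans partner and four cis neighbours.
There are 2 geometric isomers: N3 and CH3CN mutually trans; N3 and CH3CN mutually cis.
Each arrangement has an internal mirror plane or centre of symmetry, so none is chiral.

no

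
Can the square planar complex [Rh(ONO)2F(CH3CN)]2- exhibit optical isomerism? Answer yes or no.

no

A square has two trans pairs of vertices; adjacent vertices are cis.
The distinct arrangements are (2 in all): ONO cis; ONO trans.
Each arrangement has an internal mirror plane or centre of symmetry, so none is chiral.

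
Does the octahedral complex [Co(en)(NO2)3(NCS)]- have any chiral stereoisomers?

no

In an octahedral complex each vertex has one trans partner and four cis neighbours.
Each en is bidentate and must span two cis positions.
Working through the distinct placements yields 2 geometric isomers: NO2 fac; NO2 mer.
Each arrangement has an internal mirror plane or centre of symmetry, so none is chiral.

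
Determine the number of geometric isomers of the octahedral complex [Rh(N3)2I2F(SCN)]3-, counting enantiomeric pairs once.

6

An octahedron has six vertices in three trans pairs; every non-trans pair is cis.
Working through the distinct placements yields 6 geometric isomers: N3 cis, I cis (3 arrangements, 2 chiral); N3 trans, I cis; N3 cis, I trans; N3 trans, I trans.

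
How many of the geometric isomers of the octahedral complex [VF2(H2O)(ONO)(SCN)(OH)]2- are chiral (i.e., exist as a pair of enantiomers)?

An octahedron has six vertices in three trans pairs; every non-trans pair is cis.
Systematic enumeration (placing each ligand type in turn and discarding arrangements equivalent by rotation or reflection) gives 9 geometric isomers.
Of these, 6 lack any improper symmetry element and so occur as enantiomeric pairs, giving 9 + 6 = 15 stereoisomers in total.

6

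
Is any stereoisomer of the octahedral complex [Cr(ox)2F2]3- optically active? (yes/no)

The six octahedral sites form three mutually perpendicular trans pairs.
Each ox is bidentate and must span two cis positions.
Working through the distinct placements yields 2 geometric isomers: F trans; F cis (chiral).
One of these lacks any improper symmetry element and so occurs as an enantiomeric pair, giving 2 + 1 = 3 stereoisomers in total.

yes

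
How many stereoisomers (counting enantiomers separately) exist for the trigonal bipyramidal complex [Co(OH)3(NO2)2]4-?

3

A trigonal bipyramid has two axial and three equatorial sites, which are chemically inequivalent.
The distinct arrangements are (3 in all): NO2 both axial; NO2 one axial, one equatorial; NO2 both equatorial.
Each arrangement has an internal mirror plane or centre of symmetry, so none is chiral.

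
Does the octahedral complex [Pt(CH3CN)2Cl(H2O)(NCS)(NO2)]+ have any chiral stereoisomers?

In an octahedral complex each vertex has one trans partner and four cis neighbours.
Placing the ligands in turn and identifying arrangements related by rotation or reflection leaves 9 distinct geometric isomers.
Of these, 6 lack any improper symmetry element and so occur as enantiomeric pairs, giving 9 + 6 = 15 stereoisomers in total.

yes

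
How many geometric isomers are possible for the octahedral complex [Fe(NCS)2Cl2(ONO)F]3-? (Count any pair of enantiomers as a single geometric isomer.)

Systematic placement gives 6 geometric isomers: NCS cis, Cl trans; NCS trans, Cl trans; NCS cis, Cl cis (3 arrangements, 2 chiral); NCS trans, Cl cis.

6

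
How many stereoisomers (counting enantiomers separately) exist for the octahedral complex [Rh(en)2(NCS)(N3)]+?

3

An octahedron has six vertices in three trans pairs; every non-trans pair is cis.
Each en is bidentate and must span two cis positions.
Working through the distinct placements yields 2 geometric isomers: NCS and N3 mutually trans; NCS and N3 mutually cis (chiral).
One of these lacks any improper symmetry element and so occurs as an enantiomeric pair, giving 2 + 1 = 3 stereoisomers in total.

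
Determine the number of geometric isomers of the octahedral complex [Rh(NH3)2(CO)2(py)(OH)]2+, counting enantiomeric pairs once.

Systematic placement gives 6 geometric isomers: NH3 trans, CO trans; NH3 cis, CO trans; NH3 cis, CO cis (3 arrangements, 2 chiral); NH3 trans, CO cis.

6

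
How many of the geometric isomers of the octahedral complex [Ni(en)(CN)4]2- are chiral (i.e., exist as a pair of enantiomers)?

Each en is bidentate and must span two cis positions.
Only one geometric arrangement is possible.

0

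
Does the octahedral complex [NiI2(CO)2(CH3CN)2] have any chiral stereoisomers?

yes

An octahedron has six vertices in three trans pairs; every non-trans pair is cis.
Systematic placement gives 5 geometric isomers: I trans, CO trans, CH3CN trans; I cis, CO cis, CH3CN trans; I trans, CO cis, CH3CN cis; I cis, CO cis, CH3CN cis (chiral); I cis, CO trans, CH3CN cis.
One of these lacks any improper symmetry element and so occurs as an enantiomeric pair, giving 5 + 1 = 6 stereoisomers in total.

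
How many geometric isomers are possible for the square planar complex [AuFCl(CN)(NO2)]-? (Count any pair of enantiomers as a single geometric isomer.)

The distinct arrangements are (3 in all): (CN/F trans, Cl/NO2 trans); (CN/NO2 trans, Cl/F trans); (CN/Cl trans, F/NO2 trans).

3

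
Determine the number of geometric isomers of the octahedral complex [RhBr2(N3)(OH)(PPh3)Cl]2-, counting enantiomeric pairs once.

In an octahedral complex each vertex has one trans partner and four cis neighbours.
Exhaustive case analysis gives 9 geometric isomers.

9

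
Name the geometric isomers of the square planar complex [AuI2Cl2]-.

cis and trans

A square has two trans pairs of vertices; adjacent vertices are cis.
Systematic placement gives 2 geometric isomers: I cis; I trans.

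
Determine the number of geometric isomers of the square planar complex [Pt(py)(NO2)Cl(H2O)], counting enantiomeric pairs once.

A square has two trans pairs of vertices; adjacent vertices are cis.
Working through the distinct placements yields 3 geometric isomers: (Cl/NO2 trans, H2O/py trans); (Cl/py trans, H2O/NO2 trans); (Cl/H2O trans, NO2/py trans).

3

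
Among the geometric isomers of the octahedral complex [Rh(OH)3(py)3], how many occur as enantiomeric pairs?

The six octahedral sites form three mutually perpendicular trans pairs.
The distinct arrangements are (2 in all): OH mer; OH fac.
Each arrangement has an internal mirror plane or centre of symmetry, so none is chiral.

0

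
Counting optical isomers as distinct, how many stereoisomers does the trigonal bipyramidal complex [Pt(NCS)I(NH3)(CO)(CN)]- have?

Systematic enumeration (placing each ligand type in turn and discarding arrangements equivalent by rotation or reflection) gives 10 geometric isomers.
Of these, 10 lack any improper symmetry element and so occur as enantiomeric pairs, giving 10 + 10 = 20 stereoisomers in total.

20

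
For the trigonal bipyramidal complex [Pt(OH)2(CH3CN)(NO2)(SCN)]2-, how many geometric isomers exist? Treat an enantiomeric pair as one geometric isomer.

7

Exhaustive case analysis gives 7 geometric isomers.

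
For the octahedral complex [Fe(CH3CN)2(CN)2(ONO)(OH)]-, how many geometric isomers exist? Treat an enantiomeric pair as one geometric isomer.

The six octahedral sites form three mutually perpendicular trans pairs.
There are 6 geometric isomers: CH3CN trans, CN trans; CH3CN trans, CN cis; CH3CN cis, CN cis (3 arrangements, 2 chiral); CH3CN cis, CN trans.

6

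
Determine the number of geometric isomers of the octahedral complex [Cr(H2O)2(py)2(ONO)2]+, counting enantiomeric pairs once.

In an octahedral complex each vertex has one trans partner and four cis neighbours.
The distinct arrangements are (5 in all): H2O trans, py trans, ONO trans; H2O trans, py cis, ONO cis; H2O cis, py trans, ONO cis; H2O cis, py cis, ONO cis (chiral); H2O cis, py cis, ONO trans.

5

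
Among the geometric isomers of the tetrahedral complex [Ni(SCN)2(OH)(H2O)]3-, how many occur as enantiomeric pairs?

0

In a tetrahedral complex all four positions are equivalent and every pair of ligands is adjacent — there is no cis/trans distinction.
Only one geometric arrangement is possible.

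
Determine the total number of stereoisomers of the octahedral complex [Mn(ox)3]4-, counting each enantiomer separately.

An octahedron has six vertices in three trans pairs; every non-trans pair is cis.
Each ox is bidentate and must span two cis positions.
Only one geometric arrangement is possible; it has no improper symmetry element, so it exists as a pair of enantiomers (2 stereoisomers).

2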